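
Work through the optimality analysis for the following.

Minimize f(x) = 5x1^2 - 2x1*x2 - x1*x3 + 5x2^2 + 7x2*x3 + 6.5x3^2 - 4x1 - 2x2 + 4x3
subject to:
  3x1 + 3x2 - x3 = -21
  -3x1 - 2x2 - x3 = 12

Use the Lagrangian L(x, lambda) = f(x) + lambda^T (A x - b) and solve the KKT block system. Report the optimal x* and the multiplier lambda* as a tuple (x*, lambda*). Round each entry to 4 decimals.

Form the Lagrangian:
  L(x, lambda) = (1/2) x^T Q x + c^T x + lambda^T (A x - b)
Stationarity (grad_x L = 0): Q x + c + A^T lambda = 0.
Primal feasibility: A x = b.

This gives the KKT block system:
  [ Q   A^T ] [ x     ]   [-c ]
  [ A    0  ] [ lambda ] = [ b ]

Solving the linear system:
  x*      = (-2.1143, -4.0629, 2.4686)
  lambda* = (8.1302, 1.6351)
  f(x*)   = 88.7852

x* = (-2.1143, -4.0629, 2.4686), lambda* = (8.1302, 1.6351)


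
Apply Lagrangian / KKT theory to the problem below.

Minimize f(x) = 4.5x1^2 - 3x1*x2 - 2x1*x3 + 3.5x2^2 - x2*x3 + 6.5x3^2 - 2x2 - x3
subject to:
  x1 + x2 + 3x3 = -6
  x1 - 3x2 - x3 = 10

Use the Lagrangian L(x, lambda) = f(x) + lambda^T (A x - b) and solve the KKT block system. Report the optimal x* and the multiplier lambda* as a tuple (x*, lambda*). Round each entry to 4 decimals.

Form the Lagrangian:
  L(x, lambda) = (1/2) x^T Q x + c^T x + lambda^T (A x - b)
Stationarity (grad_x L = 0): Q x + c + A^T lambda = 0.
Primal feasibility: A x = b.

This gives the KKT block system:
  [ Q   A^T ] [ x     ]   [-c ]
  [ A    0  ] [ lambda ] = [ b ]

Solving the linear system:
  x*      = (-0.4074, -3.2037, -0.7963)
  lambda* = (-0.0509, -7.4861)
  f(x*)   = 40.8796

x* = (-0.4074, -3.2037, -0.7963), lambda* = (-0.0509, -7.4861)


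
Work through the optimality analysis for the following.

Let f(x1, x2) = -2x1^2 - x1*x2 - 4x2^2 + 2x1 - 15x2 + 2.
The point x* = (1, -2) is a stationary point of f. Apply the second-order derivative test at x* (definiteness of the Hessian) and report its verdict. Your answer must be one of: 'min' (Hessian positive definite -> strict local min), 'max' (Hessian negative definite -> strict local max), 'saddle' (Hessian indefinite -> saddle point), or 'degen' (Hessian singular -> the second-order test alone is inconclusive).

Compute the Hessian H = grad^2 f:
  H = [[-4, -1], [-1, -8]]
Verify stationarity: grad f(x*) = H x* + g = (0, 0).
Eigenvalues of H: -8.2361, -3.7639.
Both eigenvalues < 0, so H is negative definite -> x* is a strict local max.

max


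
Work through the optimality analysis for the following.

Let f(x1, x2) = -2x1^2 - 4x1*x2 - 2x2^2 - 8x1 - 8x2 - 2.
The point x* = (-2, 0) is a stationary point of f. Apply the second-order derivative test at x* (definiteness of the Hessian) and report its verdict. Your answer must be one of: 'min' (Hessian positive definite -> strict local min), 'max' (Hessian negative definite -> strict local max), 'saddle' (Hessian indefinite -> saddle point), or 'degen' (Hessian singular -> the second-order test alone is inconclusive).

Compute the Hessian H = grad^2 f:
  H = [[-4, -4], [-4, -4]]
Verify stationarity: grad f(x*) = H x* + g = (0, 0).
Eigenvalues of H: -8, 0.
H has a zero eigenvalue (singular; negative semidefinite but not definite), so H is neither positive definite, negative definite, nor indefinite. The second-order test alone is inconclusive -> degen.
(Indeed, f is constant along the null direction of H through x*, so x* is not a strict local extremum.)

degen


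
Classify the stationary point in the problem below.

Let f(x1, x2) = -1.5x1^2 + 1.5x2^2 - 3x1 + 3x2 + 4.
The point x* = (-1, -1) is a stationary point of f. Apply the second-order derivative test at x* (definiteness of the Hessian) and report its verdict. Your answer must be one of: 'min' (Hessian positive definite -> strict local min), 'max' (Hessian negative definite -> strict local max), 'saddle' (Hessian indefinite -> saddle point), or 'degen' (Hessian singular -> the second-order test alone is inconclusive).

Compute the Hessian H = grad^2 f:
  H = [[-3, 0], [0, 3]]
Verify stationarity: grad f(x*) = H x* + g = (0, 0).
Eigenvalues of H: -3, 3.
Eigenvalues have mixed signs, so H is indefinite -> x* is a saddle point.

saddle


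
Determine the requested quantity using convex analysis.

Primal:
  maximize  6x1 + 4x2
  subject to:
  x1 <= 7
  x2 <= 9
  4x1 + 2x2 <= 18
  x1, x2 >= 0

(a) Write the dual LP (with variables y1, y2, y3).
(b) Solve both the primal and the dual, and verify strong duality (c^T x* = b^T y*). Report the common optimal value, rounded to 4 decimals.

The standard primal-dual pair for 'max c^T x s.t. A x <= b, x >= 0' is:
  Dual:  min b^T y  s.t.  A^T y >= c,  y >= 0.

So the dual LP is:
  minimize  7y1 + 9y2 + 18y3
  subject to:
    y1 + 4y3 >= 6
    y2 + 2y3 >= 4
    y1, y2, y3 >= 0

Solving the primal: x* = (0, 9).
  primal value c^T x* = 36.
Solving the dual: y* = (0, 1, 1.5).
  dual value b^T y* = 36.
Strong duality: c^T x* = b^T y*. Confirmed.

36


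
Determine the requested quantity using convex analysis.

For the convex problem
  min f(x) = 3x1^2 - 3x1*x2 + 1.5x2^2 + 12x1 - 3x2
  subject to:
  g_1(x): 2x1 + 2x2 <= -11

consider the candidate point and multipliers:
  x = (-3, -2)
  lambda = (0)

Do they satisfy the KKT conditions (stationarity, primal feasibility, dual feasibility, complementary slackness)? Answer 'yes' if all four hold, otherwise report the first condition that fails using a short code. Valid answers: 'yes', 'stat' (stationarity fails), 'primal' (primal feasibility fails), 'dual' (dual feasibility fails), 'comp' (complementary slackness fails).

Gradient of f: grad f(x) = Q x + c = (0, 0)
Constraint values g_i(x) = a_i^T x - b_i:
  g_1((-3, -2)) = 1
Stationarity residual: grad f(x) + sum_i lambda_i a_i = (0, 0)
  -> stationarity OK
Primal feasibility (all g_i <= 0): FAILS
Dual feasibility (all lambda_i >= 0): OK
Complementary slackness (lambda_i * g_i(x) = 0 for all i): OK

Verdict: the first failing condition is primal_feasibility -> primal.

primal


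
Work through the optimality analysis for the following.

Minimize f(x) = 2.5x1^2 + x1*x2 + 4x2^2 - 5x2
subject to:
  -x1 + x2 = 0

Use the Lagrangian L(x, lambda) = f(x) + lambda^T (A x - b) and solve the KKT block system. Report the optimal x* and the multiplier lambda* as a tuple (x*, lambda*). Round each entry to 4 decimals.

Form the Lagrangian:
  L(x, lambda) = (1/2) x^T Q x + c^T x + lambda^T (A x - b)
Stationarity (grad_x L = 0): Q x + c + A^T lambda = 0.
Primal feasibility: A x = b.

This gives the KKT block system:
  [ Q   A^T ] [ x     ]   [-c ]
  [ A    0  ] [ lambda ] = [ b ]

Solving the linear system:
  x*      = (0.3333, 0.3333)
  lambda* = (2)
  f(x*)   = -0.8333

x* = (0.3333, 0.3333), lambda* = (2)


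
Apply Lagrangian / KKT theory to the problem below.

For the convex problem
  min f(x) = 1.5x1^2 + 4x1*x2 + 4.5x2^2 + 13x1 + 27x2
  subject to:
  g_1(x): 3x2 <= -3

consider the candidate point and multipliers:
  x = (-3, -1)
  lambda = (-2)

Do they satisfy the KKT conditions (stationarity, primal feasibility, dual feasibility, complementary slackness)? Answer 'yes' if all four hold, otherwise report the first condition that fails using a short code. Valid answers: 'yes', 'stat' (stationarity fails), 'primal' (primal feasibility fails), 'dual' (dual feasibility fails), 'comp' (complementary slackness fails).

Gradient of f: grad f(x) = Q x + c = (0, 6)
Constraint values g_i(x) = a_i^T x - b_i:
  g_1((-3, -1)) = 0
Stationarity residual: grad f(x) + sum_i lambda_i a_i = (0, 0)
  -> stationarity OK
Primal feasibility (all g_i <= 0): OK
Dual feasibility (all lambda_i >= 0): FAILS
Complementary slackness (lambda_i * g_i(x) = 0 for all i): OK

Verdict: the first failing condition is dual_feasibility -> dual.

dual


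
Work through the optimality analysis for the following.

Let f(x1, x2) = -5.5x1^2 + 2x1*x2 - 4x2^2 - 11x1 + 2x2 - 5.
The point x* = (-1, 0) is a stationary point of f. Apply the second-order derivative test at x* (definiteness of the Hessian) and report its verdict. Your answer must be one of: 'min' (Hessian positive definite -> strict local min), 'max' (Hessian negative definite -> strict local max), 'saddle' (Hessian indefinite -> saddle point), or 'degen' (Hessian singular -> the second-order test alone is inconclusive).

Compute the Hessian H = grad^2 f:
  H = [[-11, 2], [2, -8]]
Verify stationarity: grad f(x*) = H x* + g = (0, 0).
Eigenvalues of H: -12, -7.
Both eigenvalues < 0, so H is negative definite -> x* is a strict local max.

max


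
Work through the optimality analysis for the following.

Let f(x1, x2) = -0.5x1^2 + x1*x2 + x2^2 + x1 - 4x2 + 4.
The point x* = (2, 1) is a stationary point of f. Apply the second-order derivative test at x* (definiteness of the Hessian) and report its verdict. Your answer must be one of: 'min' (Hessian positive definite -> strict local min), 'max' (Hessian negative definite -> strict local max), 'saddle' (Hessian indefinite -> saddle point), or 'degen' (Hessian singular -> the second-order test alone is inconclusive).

Compute the Hessian H = grad^2 f:
  H = [[-1, 1], [1, 2]]
Verify stationarity: grad f(x*) = H x* + g = (0, 0).
Eigenvalues of H: -1.3028, 2.3028.
Eigenvalues have mixed signs, so H is indefinite -> x* is a saddle point.

saddle


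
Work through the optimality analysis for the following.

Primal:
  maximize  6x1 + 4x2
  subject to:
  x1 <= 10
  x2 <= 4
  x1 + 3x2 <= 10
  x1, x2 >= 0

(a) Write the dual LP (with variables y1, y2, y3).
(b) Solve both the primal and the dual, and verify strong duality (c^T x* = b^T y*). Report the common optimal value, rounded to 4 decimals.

The standard primal-dual pair for 'max c^T x s.t. A x <= b, x >= 0' is:
  Dual:  min b^T y  s.t.  A^T y >= c,  y >= 0.

So the dual LP is:
  minimize  10y1 + 4y2 + 10y3
  subject to:
    y1 + y3 >= 6
    y2 + 3y3 >= 4
    y1, y2, y3 >= 0

Solving the primal: x* = (10, 0).
  primal value c^T x* = 60.
Solving the dual: y* = (4.6667, 0, 1.3333).
  dual value b^T y* = 60.
Strong duality: c^T x* = b^T y*. Confirmed.

60


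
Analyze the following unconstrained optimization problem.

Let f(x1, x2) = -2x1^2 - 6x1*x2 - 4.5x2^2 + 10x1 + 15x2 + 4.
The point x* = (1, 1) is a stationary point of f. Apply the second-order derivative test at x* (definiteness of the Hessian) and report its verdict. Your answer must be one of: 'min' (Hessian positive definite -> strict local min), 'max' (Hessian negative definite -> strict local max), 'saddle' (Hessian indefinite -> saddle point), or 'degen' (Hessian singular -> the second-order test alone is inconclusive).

Compute the Hessian H = grad^2 f:
  H = [[-4, -6], [-6, -9]]
Verify stationarity: grad f(x*) = H x* + g = (0, 0).
Eigenvalues of H: -13, 0.
H has a zero eigenvalue (singular; negative semidefinite but not definite), so H is neither positive definite, negative definite, nor indefinite. The second-order test alone is inconclusive -> degen.
(Indeed, f is constant along the null direction of H through x*, so x* is not a strict local extremum.)

degen


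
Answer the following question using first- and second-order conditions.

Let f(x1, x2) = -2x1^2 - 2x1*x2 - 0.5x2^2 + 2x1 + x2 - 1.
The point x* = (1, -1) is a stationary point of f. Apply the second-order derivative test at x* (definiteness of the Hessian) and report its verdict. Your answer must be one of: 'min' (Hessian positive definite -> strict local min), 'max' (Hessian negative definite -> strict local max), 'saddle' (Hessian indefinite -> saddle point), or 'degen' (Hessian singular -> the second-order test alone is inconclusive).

Compute the Hessian H = grad^2 f:
  H = [[-4, -2], [-2, -1]]
Verify stationarity: grad f(x*) = H x* + g = (0, 0).
Eigenvalues of H: -5, 0.
H has a zero eigenvalue (singular; negative semidefinite but not definite), so H is neither positive definite, negative definite, nor indefinite. The second-order test alone is inconclusive -> degen.
(Indeed, f is constant along the null direction of H through x*, so x* is not a strict local extremum.)

degen


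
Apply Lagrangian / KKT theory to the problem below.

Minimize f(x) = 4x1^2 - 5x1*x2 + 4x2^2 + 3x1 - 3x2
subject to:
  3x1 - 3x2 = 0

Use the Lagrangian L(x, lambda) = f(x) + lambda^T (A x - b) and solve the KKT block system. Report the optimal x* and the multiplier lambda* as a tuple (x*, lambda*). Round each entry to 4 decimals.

Form the Lagrangian:
  L(x, lambda) = (1/2) x^T Q x + c^T x + lambda^T (A x - b)
Stationarity (grad_x L = 0): Q x + c + A^T lambda = 0.
Primal feasibility: A x = b.

This gives the KKT block system:
  [ Q   A^T ] [ x     ]   [-c ]
  [ A    0  ] [ lambda ] = [ b ]

Solving the linear system:
  x*      = (0, 0)
  lambda* = (-1)
  f(x*)   = 0

x* = (0, 0), lambda* = (-1)


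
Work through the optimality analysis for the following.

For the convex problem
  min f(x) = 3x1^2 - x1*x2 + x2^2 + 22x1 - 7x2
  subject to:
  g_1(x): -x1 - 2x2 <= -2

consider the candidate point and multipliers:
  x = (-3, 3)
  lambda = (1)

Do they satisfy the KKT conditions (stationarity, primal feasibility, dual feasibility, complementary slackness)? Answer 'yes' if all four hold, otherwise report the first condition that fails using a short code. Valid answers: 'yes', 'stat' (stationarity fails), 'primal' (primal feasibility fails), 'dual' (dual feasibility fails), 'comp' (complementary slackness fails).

Gradient of f: grad f(x) = Q x + c = (1, 2)
Constraint values g_i(x) = a_i^T x - b_i:
  g_1((-3, 3)) = -1
Stationarity residual: grad f(x) + sum_i lambda_i a_i = (0, 0)
  -> stationarity OK
Primal feasibility (all g_i <= 0): OK
Dual feasibility (all lambda_i >= 0): OK
Complementary slackness (lambda_i * g_i(x) = 0 for all i): FAILS

Verdict: the first failing condition is complementary_slackness -> comp.

comp


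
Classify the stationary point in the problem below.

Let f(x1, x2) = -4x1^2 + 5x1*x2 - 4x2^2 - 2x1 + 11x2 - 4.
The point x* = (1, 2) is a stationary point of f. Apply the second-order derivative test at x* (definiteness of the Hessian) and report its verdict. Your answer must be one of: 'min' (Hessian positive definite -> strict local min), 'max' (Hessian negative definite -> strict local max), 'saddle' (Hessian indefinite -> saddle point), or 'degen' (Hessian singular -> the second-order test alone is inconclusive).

Compute the Hessian H = grad^2 f:
  H = [[-8, 5], [5, -8]]
Verify stationarity: grad f(x*) = H x* + g = (0, 0).
Eigenvalues of H: -13, -3.
Both eigenvalues < 0, so H is negative definite -> x* is a strict local max.

max


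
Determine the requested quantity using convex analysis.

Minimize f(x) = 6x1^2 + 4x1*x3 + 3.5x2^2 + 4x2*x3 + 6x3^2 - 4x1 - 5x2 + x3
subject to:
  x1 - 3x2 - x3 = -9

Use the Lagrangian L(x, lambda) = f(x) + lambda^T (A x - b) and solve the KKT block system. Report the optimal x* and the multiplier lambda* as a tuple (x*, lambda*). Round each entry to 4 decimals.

Form the Lagrangian:
  L(x, lambda) = (1/2) x^T Q x + c^T x + lambda^T (A x - b)
Stationarity (grad_x L = 0): Q x + c + A^T lambda = 0.
Primal feasibility: A x = b.

This gives the KKT block system:
  [ Q   A^T ] [ x     ]   [-c ]
  [ A    0  ] [ lambda ] = [ b ]

Solving the linear system:
  x*      = (0.1977, 3.3484, -0.8473)
  lambda* = (5.0164)
  f(x*)   = 13.3837

x* = (0.1977, 3.3484, -0.8473), lambda* = (5.0164)


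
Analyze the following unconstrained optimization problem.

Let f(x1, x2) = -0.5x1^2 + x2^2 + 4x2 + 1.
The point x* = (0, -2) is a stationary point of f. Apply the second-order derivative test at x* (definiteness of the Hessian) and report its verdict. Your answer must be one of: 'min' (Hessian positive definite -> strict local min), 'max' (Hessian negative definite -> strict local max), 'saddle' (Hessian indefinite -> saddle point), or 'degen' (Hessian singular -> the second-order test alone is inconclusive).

Compute the Hessian H = grad^2 f:
  H = [[-1, 0], [0, 2]]
Verify stationarity: grad f(x*) = H x* + g = (0, 0).
Eigenvalues of H: -1, 2.
Eigenvalues have mixed signs, so H is indefinite -> x* is a saddle point.

saddle


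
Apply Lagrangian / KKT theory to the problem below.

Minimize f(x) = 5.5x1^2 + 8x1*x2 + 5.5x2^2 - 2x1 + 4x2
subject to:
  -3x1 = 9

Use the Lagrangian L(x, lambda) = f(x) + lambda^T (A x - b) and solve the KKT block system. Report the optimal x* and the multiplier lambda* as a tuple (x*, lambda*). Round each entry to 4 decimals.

Form the Lagrangian:
  L(x, lambda) = (1/2) x^T Q x + c^T x + lambda^T (A x - b)
Stationarity (grad_x L = 0): Q x + c + A^T lambda = 0.
Primal feasibility: A x = b.

This gives the KKT block system:
  [ Q   A^T ] [ x     ]   [-c ]
  [ A    0  ] [ lambda ] = [ b ]

Solving the linear system:
  x*      = (-3, 1.8182)
  lambda* = (-6.8182)
  f(x*)   = 37.3182

x* = (-3, 1.8182), lambda* = (-6.8182)


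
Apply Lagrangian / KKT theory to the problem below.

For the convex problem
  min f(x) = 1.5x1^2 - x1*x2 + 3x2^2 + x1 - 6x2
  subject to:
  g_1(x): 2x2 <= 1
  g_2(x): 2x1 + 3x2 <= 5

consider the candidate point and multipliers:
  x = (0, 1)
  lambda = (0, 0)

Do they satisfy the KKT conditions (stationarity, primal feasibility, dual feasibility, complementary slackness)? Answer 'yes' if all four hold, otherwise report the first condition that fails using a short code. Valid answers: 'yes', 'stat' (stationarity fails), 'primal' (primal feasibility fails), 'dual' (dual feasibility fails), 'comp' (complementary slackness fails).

Gradient of f: grad f(x) = Q x + c = (0, 0)
Constraint values g_i(x) = a_i^T x - b_i:
  g_1((0, 1)) = 1
  g_2((0, 1)) = -2
Stationarity residual: grad f(x) + sum_i lambda_i a_i = (0, 0)
  -> stationarity OK
Primal feasibility (all g_i <= 0): FAILS
Dual feasibility (all lambda_i >= 0): OK
Complementary slackness (lambda_i * g_i(x) = 0 for all i): OK

Verdict: the first failing condition is primal_feasibility -> primal.

primal


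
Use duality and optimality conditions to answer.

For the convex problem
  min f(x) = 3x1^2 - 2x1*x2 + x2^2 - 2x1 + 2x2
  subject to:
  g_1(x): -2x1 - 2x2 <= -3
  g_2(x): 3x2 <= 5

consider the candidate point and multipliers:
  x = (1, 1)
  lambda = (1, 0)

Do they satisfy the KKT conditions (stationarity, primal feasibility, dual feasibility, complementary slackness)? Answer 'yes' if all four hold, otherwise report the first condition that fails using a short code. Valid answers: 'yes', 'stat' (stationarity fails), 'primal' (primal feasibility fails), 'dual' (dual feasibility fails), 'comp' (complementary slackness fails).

Gradient of f: grad f(x) = Q x + c = (2, 2)
Constraint values g_i(x) = a_i^T x - b_i:
  g_1((1, 1)) = -1
  g_2((1, 1)) = -2
Stationarity residual: grad f(x) + sum_i lambda_i a_i = (0, 0)
  -> stationarity OK
Primal feasibility (all g_i <= 0): OK
Dual feasibility (all lambda_i >= 0): OK
Complementary slackness (lambda_i * g_i(x) = 0 for all i): FAILS

Verdict: the first failing condition is complementary_slackness -> comp.

comp


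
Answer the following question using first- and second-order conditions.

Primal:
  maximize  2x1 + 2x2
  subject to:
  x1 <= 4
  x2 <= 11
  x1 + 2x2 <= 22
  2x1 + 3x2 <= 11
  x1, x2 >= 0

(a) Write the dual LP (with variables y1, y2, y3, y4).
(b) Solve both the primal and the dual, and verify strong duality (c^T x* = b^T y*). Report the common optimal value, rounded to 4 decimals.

The standard primal-dual pair for 'max c^T x s.t. A x <= b, x >= 0' is:
  Dual:  min b^T y  s.t.  A^T y >= c,  y >= 0.

So the dual LP is:
  minimize  4y1 + 11y2 + 22y3 + 11y4
  subject to:
    y1 + y3 + 2y4 >= 2
    y2 + 2y3 + 3y4 >= 2
    y1, y2, y3, y4 >= 0

Solving the primal: x* = (4, 1).
  primal value c^T x* = 10.
Solving the dual: y* = (0.6667, 0, 0, 0.6667).
  dual value b^T y* = 10.
Strong duality: c^T x* = b^T y*. Confirmed.

10


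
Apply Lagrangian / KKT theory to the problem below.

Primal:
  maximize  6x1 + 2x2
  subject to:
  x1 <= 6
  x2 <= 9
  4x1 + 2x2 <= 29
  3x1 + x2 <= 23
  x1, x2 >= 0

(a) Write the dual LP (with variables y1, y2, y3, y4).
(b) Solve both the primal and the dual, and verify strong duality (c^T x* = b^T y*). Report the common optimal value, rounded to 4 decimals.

The standard primal-dual pair for 'max c^T x s.t. A x <= b, x >= 0' is:
  Dual:  min b^T y  s.t.  A^T y >= c,  y >= 0.

So the dual LP is:
  minimize  6y1 + 9y2 + 29y3 + 23y4
  subject to:
    y1 + 4y3 + 3y4 >= 6
    y2 + 2y3 + y4 >= 2
    y1, y2, y3, y4 >= 0

Solving the primal: x* = (6, 2.5).
  primal value c^T x* = 41.
Solving the dual: y* = (2, 0, 1, 0).
  dual value b^T y* = 41.
Strong duality: c^T x* = b^T y*. Confirmed.

41


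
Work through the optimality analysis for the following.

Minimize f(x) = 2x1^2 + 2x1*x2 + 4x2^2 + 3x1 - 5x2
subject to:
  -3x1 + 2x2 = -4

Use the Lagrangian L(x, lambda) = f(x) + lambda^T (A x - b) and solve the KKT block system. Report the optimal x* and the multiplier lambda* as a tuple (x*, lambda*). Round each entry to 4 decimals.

Form the Lagrangian:
  L(x, lambda) = (1/2) x^T Q x + c^T x + lambda^T (A x - b)
Stationarity (grad_x L = 0): Q x + c + A^T lambda = 0.
Primal feasibility: A x = b.

This gives the KKT block system:
  [ Q   A^T ] [ x     ]   [-c ]
  [ A    0  ] [ lambda ] = [ b ]

Solving the linear system:
  x*      = (1.1607, -0.2589)
  lambda* = (2.375)
  f(x*)   = 7.1384

x* = (1.1607, -0.2589), lambda* = (2.375)


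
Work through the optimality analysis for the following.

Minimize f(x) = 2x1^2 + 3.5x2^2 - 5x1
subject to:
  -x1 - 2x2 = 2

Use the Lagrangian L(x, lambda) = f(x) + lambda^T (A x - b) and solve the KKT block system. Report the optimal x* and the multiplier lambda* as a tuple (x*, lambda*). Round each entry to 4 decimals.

Form the Lagrangian:
  L(x, lambda) = (1/2) x^T Q x + c^T x + lambda^T (A x - b)
Stationarity (grad_x L = 0): Q x + c + A^T lambda = 0.
Primal feasibility: A x = b.

This gives the KKT block system:
  [ Q   A^T ] [ x     ]   [-c ]
  [ A    0  ] [ lambda ] = [ b ]

Solving the linear system:
  x*      = (0.2609, -1.1304)
  lambda* = (-3.9565)
  f(x*)   = 3.3043

x* = (0.2609, -1.1304), lambda* = (-3.9565)


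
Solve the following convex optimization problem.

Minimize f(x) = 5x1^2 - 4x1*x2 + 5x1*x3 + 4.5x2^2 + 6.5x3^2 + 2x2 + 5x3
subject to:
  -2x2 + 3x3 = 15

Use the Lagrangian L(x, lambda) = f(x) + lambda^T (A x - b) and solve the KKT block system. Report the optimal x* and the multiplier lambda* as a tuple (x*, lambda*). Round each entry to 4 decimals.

Form the Lagrangian:
  L(x, lambda) = (1/2) x^T Q x + c^T x + lambda^T (A x - b)
Stationarity (grad_x L = 0): Q x + c + A^T lambda = 0.
Primal feasibility: A x = b.

This gives the KKT block system:
  [ Q   A^T ] [ x     ]   [-c ]
  [ A    0  ] [ lambda ] = [ b ]

Solving the linear system:
  x*      = (-2.7278, -3.4163, 2.7225)
  lambda* = (-8.9178)
  f(x*)   = 70.2734

x* = (-2.7278, -3.4163, 2.7225), lambda* = (-8.9178)


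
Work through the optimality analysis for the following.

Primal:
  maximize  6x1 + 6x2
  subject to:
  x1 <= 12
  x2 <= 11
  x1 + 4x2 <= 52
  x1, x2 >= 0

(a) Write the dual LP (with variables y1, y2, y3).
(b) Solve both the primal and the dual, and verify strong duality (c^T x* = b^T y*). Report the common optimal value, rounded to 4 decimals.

The standard primal-dual pair for 'max c^T x s.t. A x <= b, x >= 0' is:
  Dual:  min b^T y  s.t.  A^T y >= c,  y >= 0.

So the dual LP is:
  minimize  12y1 + 11y2 + 52y3
  subject to:
    y1 + y3 >= 6
    y2 + 4y3 >= 6
    y1, y2, y3 >= 0

Solving the primal: x* = (12, 10).
  primal value c^T x* = 132.
Solving the dual: y* = (4.5, 0, 1.5).
  dual value b^T y* = 132.
Strong duality: c^T x* = b^T y*. Confirmed.

132


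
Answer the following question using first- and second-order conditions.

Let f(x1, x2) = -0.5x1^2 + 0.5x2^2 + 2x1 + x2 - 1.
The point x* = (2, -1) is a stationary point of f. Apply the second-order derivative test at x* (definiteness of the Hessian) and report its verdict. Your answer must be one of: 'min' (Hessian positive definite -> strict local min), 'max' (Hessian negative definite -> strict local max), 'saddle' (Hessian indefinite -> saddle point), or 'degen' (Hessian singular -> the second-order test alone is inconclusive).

Compute the Hessian H = grad^2 f:
  H = [[-1, 0], [0, 1]]
Verify stationarity: grad f(x*) = H x* + g = (0, 0).
Eigenvalues of H: -1, 1.
Eigenvalues have mixed signs, so H is indefinite -> x* is a saddle point.

saddle


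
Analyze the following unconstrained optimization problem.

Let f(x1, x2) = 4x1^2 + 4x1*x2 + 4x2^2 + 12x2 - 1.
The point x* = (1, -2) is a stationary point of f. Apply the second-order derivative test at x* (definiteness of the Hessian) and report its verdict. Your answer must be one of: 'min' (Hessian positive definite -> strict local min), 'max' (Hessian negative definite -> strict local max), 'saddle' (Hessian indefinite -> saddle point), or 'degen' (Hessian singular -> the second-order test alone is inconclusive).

Compute the Hessian H = grad^2 f:
  H = [[8, 4], [4, 8]]
Verify stationarity: grad f(x*) = H x* + g = (0, 0).
Eigenvalues of H: 4, 12.
Both eigenvalues > 0, so H is positive definite -> x* is a strict local min.

min


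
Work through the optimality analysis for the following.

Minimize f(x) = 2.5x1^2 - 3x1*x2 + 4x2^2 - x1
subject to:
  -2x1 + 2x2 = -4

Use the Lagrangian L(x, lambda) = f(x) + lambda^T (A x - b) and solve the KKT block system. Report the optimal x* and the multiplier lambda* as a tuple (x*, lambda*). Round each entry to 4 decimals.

Form the Lagrangian:
  L(x, lambda) = (1/2) x^T Q x + c^T x + lambda^T (A x - b)
Stationarity (grad_x L = 0): Q x + c + A^T lambda = 0.
Primal feasibility: A x = b.

This gives the KKT block system:
  [ Q   A^T ] [ x     ]   [-c ]
  [ A    0  ] [ lambda ] = [ b ]

Solving the linear system:
  x*      = (1.5714, -0.4286)
  lambda* = (4.0714)
  f(x*)   = 7.3571

x* = (1.5714, -0.4286), lambda* = (4.0714)


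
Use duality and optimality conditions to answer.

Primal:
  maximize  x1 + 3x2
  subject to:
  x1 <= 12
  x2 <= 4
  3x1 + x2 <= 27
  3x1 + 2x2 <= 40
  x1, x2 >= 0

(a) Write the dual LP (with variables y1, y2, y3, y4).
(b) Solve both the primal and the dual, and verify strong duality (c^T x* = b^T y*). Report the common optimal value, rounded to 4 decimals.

The standard primal-dual pair for 'max c^T x s.t. A x <= b, x >= 0' is:
  Dual:  min b^T y  s.t.  A^T y >= c,  y >= 0.

So the dual LP is:
  minimize  12y1 + 4y2 + 27y3 + 40y4
  subject to:
    y1 + 3y3 + 3y4 >= 1
    y2 + y3 + 2y4 >= 3
    y1, y2, y3, y4 >= 0

Solving the primal: x* = (7.6667, 4).
  primal value c^T x* = 19.6667.
Solving the dual: y* = (0, 2.6667, 0.3333, 0).
  dual value b^T y* = 19.6667.
Strong duality: c^T x* = b^T y*. Confirmed.

19.6667


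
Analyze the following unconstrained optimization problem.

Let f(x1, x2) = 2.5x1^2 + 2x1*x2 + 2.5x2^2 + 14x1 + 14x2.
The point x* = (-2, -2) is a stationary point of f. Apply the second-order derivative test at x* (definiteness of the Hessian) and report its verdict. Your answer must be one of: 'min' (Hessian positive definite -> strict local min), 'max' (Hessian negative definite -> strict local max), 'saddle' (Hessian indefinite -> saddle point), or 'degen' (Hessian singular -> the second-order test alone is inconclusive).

Compute the Hessian H = grad^2 f:
  H = [[5, 2], [2, 5]]
Verify stationarity: grad f(x*) = H x* + g = (0, 0).
Eigenvalues of H: 3, 7.
Both eigenvalues > 0, so H is positive definite -> x* is a strict local min.

min


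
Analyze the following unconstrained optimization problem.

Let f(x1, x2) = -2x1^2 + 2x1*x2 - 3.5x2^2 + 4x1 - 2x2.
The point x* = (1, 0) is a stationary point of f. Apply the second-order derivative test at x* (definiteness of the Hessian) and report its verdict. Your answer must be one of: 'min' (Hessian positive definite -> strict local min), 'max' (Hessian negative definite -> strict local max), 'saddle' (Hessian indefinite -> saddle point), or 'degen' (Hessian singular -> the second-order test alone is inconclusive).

Compute the Hessian H = grad^2 f:
  H = [[-4, 2], [2, -7]]
Verify stationarity: grad f(x*) = H x* + g = (0, 0).
Eigenvalues of H: -8, -3.
Both eigenvalues < 0, so H is negative definite -> x* is a strict local max.

max


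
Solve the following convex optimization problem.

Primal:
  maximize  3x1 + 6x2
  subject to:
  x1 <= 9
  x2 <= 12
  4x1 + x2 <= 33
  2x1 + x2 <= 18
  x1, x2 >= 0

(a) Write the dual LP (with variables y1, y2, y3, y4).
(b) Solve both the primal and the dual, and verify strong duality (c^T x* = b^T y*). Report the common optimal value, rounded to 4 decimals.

The standard primal-dual pair for 'max c^T x s.t. A x <= b, x >= 0' is:
  Dual:  min b^T y  s.t.  A^T y >= c,  y >= 0.

So the dual LP is:
  minimize  9y1 + 12y2 + 33y3 + 18y4
  subject to:
    y1 + 4y3 + 2y4 >= 3
    y2 + y3 + y4 >= 6
    y1, y2, y3, y4 >= 0

Solving the primal: x* = (3, 12).
  primal value c^T x* = 81.
Solving the dual: y* = (0, 4.5, 0, 1.5).
  dual value b^T y* = 81.
Strong duality: c^T x* = b^T y*. Confirmed.

81


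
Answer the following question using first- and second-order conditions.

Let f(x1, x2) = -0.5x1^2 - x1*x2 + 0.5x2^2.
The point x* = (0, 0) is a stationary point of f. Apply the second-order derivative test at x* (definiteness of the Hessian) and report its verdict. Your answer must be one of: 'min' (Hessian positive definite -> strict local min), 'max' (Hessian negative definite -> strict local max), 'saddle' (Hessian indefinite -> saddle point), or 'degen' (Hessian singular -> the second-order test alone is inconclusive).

Compute the Hessian H = grad^2 f:
  H = [[-1, -1], [-1, 1]]
Verify stationarity: grad f(x*) = H x* + g = (0, 0).
Eigenvalues of H: -1.4142, 1.4142.
Eigenvalues have mixed signs, so H is indefinite -> x* is a saddle point.

saddle


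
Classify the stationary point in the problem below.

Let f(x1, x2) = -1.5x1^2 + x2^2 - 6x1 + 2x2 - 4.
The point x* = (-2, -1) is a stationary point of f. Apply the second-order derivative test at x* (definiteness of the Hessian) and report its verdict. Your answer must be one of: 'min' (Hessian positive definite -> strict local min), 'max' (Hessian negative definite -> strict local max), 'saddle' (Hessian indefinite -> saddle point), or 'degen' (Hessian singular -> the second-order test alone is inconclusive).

Compute the Hessian H = grad^2 f:
  H = [[-3, 0], [0, 2]]
Verify stationarity: grad f(x*) = H x* + g = (0, 0).
Eigenvalues of H: -3, 2.
Eigenvalues have mixed signs, so H is indefinite -> x* is a saddle point.

saddle


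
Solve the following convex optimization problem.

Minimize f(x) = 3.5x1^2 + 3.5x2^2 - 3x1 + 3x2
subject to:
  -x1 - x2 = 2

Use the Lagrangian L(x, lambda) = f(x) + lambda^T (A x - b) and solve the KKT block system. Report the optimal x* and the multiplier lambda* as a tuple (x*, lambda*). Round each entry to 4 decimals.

Form the Lagrangian:
  L(x, lambda) = (1/2) x^T Q x + c^T x + lambda^T (A x - b)
Stationarity (grad_x L = 0): Q x + c + A^T lambda = 0.
Primal feasibility: A x = b.

This gives the KKT block system:
  [ Q   A^T ] [ x     ]   [-c ]
  [ A    0  ] [ lambda ] = [ b ]

Solving the linear system:
  x*      = (-0.5714, -1.4286)
  lambda* = (-7)
  f(x*)   = 5.7143

x* = (-0.5714, -1.4286), lambda* = (-7)


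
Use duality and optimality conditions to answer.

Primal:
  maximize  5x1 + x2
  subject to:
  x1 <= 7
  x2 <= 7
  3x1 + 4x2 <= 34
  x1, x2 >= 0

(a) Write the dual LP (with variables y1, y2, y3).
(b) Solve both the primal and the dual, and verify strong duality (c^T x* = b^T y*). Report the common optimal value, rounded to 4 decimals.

The standard primal-dual pair for 'max c^T x s.t. A x <= b, x >= 0' is:
  Dual:  min b^T y  s.t.  A^T y >= c,  y >= 0.

So the dual LP is:
  minimize  7y1 + 7y2 + 34y3
  subject to:
    y1 + 3y3 >= 5
    y2 + 4y3 >= 1
    y1, y2, y3 >= 0

Solving the primal: x* = (7, 3.25).
  primal value c^T x* = 38.25.
Solving the dual: y* = (4.25, 0, 0.25).
  dual value b^T y* = 38.25.
Strong duality: c^T x* = b^T y*. Confirmed.

38.25


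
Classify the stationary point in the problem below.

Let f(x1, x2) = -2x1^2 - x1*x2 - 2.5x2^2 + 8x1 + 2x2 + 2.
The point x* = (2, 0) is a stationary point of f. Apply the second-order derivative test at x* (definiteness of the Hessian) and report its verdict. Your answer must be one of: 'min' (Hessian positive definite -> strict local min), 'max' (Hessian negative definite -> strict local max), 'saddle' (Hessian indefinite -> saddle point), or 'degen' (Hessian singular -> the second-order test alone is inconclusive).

Compute the Hessian H = grad^2 f:
  H = [[-4, -1], [-1, -5]]
Verify stationarity: grad f(x*) = H x* + g = (0, 0).
Eigenvalues of H: -5.618, -3.382.
Both eigenvalues < 0, so H is negative definite -> x* is a strict local max.

max


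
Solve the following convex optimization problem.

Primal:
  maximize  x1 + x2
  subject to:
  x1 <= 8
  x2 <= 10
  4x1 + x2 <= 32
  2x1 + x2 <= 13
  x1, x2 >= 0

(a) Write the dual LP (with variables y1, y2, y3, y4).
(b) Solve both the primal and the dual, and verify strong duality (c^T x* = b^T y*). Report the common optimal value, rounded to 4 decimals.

The standard primal-dual pair for 'max c^T x s.t. A x <= b, x >= 0' is:
  Dual:  min b^T y  s.t.  A^T y >= c,  y >= 0.

So the dual LP is:
  minimize  8y1 + 10y2 + 32y3 + 13y4
  subject to:
    y1 + 4y3 + 2y4 >= 1
    y2 + y3 + y4 >= 1
    y1, y2, y3, y4 >= 0

Solving the primal: x* = (1.5, 10).
  primal value c^T x* = 11.5.
Solving the dual: y* = (0, 0.5, 0, 0.5).
  dual value b^T y* = 11.5.
Strong duality: c^T x* = b^T y*. Confirmed.

11.5


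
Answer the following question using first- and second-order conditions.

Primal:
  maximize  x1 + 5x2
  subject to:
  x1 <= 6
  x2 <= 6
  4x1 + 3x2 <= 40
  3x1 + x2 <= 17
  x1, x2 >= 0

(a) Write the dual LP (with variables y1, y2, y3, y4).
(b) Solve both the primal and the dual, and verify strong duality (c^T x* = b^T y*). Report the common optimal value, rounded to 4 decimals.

The standard primal-dual pair for 'max c^T x s.t. A x <= b, x >= 0' is:
  Dual:  min b^T y  s.t.  A^T y >= c,  y >= 0.

So the dual LP is:
  minimize  6y1 + 6y2 + 40y3 + 17y4
  subject to:
    y1 + 4y3 + 3y4 >= 1
    y2 + 3y3 + y4 >= 5
    y1, y2, y3, y4 >= 0

Solving the primal: x* = (3.6667, 6).
  primal value c^T x* = 33.6667.
Solving the dual: y* = (0, 4.6667, 0, 0.3333).
  dual value b^T y* = 33.6667.
Strong duality: c^T x* = b^T y*. Confirmed.

33.6667


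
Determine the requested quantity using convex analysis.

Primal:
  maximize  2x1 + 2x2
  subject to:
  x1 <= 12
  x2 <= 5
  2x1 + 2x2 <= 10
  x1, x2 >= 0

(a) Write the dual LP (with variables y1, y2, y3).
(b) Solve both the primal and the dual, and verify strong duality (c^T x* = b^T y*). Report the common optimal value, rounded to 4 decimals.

The standard primal-dual pair for 'max c^T x s.t. A x <= b, x >= 0' is:
  Dual:  min b^T y  s.t.  A^T y >= c,  y >= 0.

So the dual LP is:
  minimize  12y1 + 5y2 + 10y3
  subject to:
    y1 + 2y3 >= 2
    y2 + 2y3 >= 2
    y1, y2, y3 >= 0

Solving the primal: x* = (5, 0).
  primal value c^T x* = 10.
Solving the dual: y* = (0, 0, 1).
  dual value b^T y* = 10.
Strong duality: c^T x* = b^T y*. Confirmed.

10


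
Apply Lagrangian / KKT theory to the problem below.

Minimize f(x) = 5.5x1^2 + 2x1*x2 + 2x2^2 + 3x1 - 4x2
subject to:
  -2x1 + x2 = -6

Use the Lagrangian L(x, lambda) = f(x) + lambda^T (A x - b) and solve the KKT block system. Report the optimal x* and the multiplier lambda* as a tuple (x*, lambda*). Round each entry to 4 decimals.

Form the Lagrangian:
  L(x, lambda) = (1/2) x^T Q x + c^T x + lambda^T (A x - b)
Stationarity (grad_x L = 0): Q x + c + A^T lambda = 0.
Primal feasibility: A x = b.

This gives the KKT block system:
  [ Q   A^T ] [ x     ]   [-c ]
  [ A    0  ] [ lambda ] = [ b ]

Solving the linear system:
  x*      = (1.8571, -2.2857)
  lambda* = (9.4286)
  f(x*)   = 35.6429

x* = (1.8571, -2.2857), lambda* = (9.4286)


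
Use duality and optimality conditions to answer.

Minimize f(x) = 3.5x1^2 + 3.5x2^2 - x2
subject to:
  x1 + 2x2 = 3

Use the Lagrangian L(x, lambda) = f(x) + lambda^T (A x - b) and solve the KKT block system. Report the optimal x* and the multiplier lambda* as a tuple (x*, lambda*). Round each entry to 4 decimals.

Form the Lagrangian:
  L(x, lambda) = (1/2) x^T Q x + c^T x + lambda^T (A x - b)
Stationarity (grad_x L = 0): Q x + c + A^T lambda = 0.
Primal feasibility: A x = b.

This gives the KKT block system:
  [ Q   A^T ] [ x     ]   [-c ]
  [ A    0  ] [ lambda ] = [ b ]

Solving the linear system:
  x*      = (0.5429, 1.2286)
  lambda* = (-3.8)
  f(x*)   = 5.0857

x* = (0.5429, 1.2286), lambda* = (-3.8)


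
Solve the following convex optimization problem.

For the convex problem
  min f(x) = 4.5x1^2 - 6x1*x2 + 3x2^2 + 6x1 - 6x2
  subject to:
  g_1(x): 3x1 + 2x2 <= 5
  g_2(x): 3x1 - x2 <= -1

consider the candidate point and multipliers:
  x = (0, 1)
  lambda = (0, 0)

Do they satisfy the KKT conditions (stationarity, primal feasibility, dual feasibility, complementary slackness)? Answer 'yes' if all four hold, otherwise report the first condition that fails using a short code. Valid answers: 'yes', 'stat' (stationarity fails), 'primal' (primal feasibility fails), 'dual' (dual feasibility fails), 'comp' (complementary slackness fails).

Gradient of f: grad f(x) = Q x + c = (0, 0)
Constraint values g_i(x) = a_i^T x - b_i:
  g_1((0, 1)) = -3
  g_2((0, 1)) = 0
Stationarity residual: grad f(x) + sum_i lambda_i a_i = (0, 0)
  -> stationarity OK
Primal feasibility (all g_i <= 0): OK
Dual feasibility (all lambda_i >= 0): OK
Complementary slackness (lambda_i * g_i(x) = 0 for all i): OK

Verdict: yes, KKT holds.

yes


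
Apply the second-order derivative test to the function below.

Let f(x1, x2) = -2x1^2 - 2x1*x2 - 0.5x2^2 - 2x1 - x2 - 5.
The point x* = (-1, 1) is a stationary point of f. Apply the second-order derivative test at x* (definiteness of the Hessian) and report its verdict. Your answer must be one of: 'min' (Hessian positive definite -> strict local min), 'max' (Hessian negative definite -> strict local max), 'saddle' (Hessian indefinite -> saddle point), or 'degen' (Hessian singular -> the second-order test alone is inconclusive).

Compute the Hessian H = grad^2 f:
  H = [[-4, -2], [-2, -1]]
Verify stationarity: grad f(x*) = H x* + g = (0, 0).
Eigenvalues of H: -5, 0.
H has a zero eigenvalue (singular; negative semidefinite but not definite), so H is neither positive definite, negative definite, nor indefinite. The second-order test alone is inconclusive -> degen.
(Indeed, f is constant along the null direction of H through x*, so x* is not a strict local extremum.)

degen


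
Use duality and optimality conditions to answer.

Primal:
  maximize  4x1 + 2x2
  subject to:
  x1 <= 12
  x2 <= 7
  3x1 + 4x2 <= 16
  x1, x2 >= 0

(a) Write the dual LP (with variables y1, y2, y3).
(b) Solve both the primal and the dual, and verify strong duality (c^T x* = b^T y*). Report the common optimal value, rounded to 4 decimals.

The standard primal-dual pair for 'max c^T x s.t. A x <= b, x >= 0' is:
  Dual:  min b^T y  s.t.  A^T y >= c,  y >= 0.

So the dual LP is:
  minimize  12y1 + 7y2 + 16y3
  subject to:
    y1 + 3y3 >= 4
    y2 + 4y3 >= 2
    y1, y2, y3 >= 0

Solving the primal: x* = (5.3333, 0).
  primal value c^T x* = 21.3333.
Solving the dual: y* = (0, 0, 1.3333).
  dual value b^T y* = 21.3333.
Strong duality: c^T x* = b^T y*. Confirmed.

21.3333


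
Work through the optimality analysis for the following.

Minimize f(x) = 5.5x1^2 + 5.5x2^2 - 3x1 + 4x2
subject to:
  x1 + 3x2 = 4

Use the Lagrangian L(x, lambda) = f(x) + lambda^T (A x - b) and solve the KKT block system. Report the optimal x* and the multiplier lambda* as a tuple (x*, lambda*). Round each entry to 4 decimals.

Form the Lagrangian:
  L(x, lambda) = (1/2) x^T Q x + c^T x + lambda^T (A x - b)
Stationarity (grad_x L = 0): Q x + c + A^T lambda = 0.
Primal feasibility: A x = b.

This gives the KKT block system:
  [ Q   A^T ] [ x     ]   [-c ]
  [ A    0  ] [ lambda ] = [ b ]

Solving the linear system:
  x*      = (0.7545, 1.0818)
  lambda* = (-5.3)
  f(x*)   = 11.6318

x* = (0.7545, 1.0818), lambda* = (-5.3)


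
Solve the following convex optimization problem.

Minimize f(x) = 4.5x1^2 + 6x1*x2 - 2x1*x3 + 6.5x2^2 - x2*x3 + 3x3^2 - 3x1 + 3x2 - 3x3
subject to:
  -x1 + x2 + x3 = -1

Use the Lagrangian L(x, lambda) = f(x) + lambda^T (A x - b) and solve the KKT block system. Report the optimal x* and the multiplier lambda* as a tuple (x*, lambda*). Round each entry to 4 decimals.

Form the Lagrangian:
  L(x, lambda) = (1/2) x^T Q x + c^T x + lambda^T (A x - b)
Stationarity (grad_x L = 0): Q x + c + A^T lambda = 0.
Primal feasibility: A x = b.

This gives the KKT block system:
  [ Q   A^T ] [ x     ]   [-c ]
  [ A    0  ] [ lambda ] = [ b ]

Solving the linear system:
  x*      = (0.9696, -0.6652, 0.6348)
  lambda* = (0.4652)
  f(x*)   = -3.1717

x* = (0.9696, -0.6652, 0.6348), lambda* = (0.4652)
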